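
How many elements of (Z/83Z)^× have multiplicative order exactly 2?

φ(83) = 83 − 1 = 82 = 2 · 41.
(Z/83Z)^× is cyclic (|G| = 82); a cyclic group of order m has exactly φ(d) elements of each order d | m, and none otherwise.
2 | 82, and φ(2) = 2 − 1 = 1.

1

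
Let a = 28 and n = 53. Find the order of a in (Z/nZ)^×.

ord(28) | φ(53) = 53 − 1 = 52 = 2^2 · 13.
Divisors of 52: 1, 2, 4, 13, 26, 52.
Check 28^d mod 53 for each divisor in increasing order:
28^1 ≡ 28 (mod 53)
28^2 ≡ 42 (mod 53)
28^4 ≡ 15 (mod 53)
28^13 ≡ 1 (mod 53) ✓
So ord_53(28) = 13.

13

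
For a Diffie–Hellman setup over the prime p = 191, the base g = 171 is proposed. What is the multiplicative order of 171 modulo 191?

By Lagrange's theorem, ord_191(171) divides φ(191) = 191 − 1 = 190 = 2 · 5 · 19.
Divisors of 190: 1, 2, 5, 10, 19, 38, 95, 190.
Check 171^d mod 191 for each divisor in increasing order:
171^1 ≡ 171 (mod 191)
171^2 ≡ 18 (mod 191)
171^5 ≡ 14 (mod 191)
171^10 ≡ 5 (mod 191)
171^19 ≡ 142 (mod 191)
171^38 ≡ 109 (mod 191)
171^95 ≡ 190 (mod 191)
171^190 ≡ 1 (mod 191) ✓
So ord_191(171) = 190.

190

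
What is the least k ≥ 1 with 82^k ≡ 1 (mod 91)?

ord(82) | φ(91) = φ(7·13) = (7−1)·(13−1) = 6·12 = 72 = 2^3 · 3^2.
Divisors of 72: 1, 2, 3, 4, 6, 8, 9, 12, 18, 24, 36, 72.
Test each divisor d:
82^1 ≡ 82 (mod 91)
82^2 ≡ 81 (mod 91)
82^3 ≡ 90 (mod 91)
82^4 ≡ 9 (mod 91)
82^6 ≡ 1 (mod 91) ✓
Therefore the multiplicative order of 82 modulo 91 is 6.

6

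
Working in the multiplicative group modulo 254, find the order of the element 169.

63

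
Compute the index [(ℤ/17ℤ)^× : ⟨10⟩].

1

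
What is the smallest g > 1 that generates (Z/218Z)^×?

φ(218) = φ(2)·φ(109) = 1·108 = 108 = 2^2 · 3^3.
Test candidates g = 2, 3, … against the prime factors q ∈ {2, 3} of φ(218): g is a generator iff g^(108/q) ≢ 1 for every such q.
g = 2: gcd(2, 218) = 2 > 1, not a unit — skip.
g = 3: 3^54 ≡ 1 — hits 1, so not a primitive root.
g = 4: gcd(4, 218) = 2 > 1, not a unit — skip.
g = 5: 5^54 ≡ 1 — hits 1, so not a primitive root.
g = 6: gcd(6, 218) = 2 > 1, not a unit — skip.
g = 7: 7^54 ≡ 1 — hits 1, so not a primitive root.
g = 8: gcd(8, 218) = 2 > 1, not a unit — skip.
g = 9: 9^54 ≡ 1 — hits 1, so not a primitive root.
g = 10: gcd(10, 218) = 2 > 1, not a unit — skip.
g = 11: 11^54 ≡ 217; 11^36 ≡ 45 — none is 1, so 11 is a primitive root.
The smallest primitive root modulo 218 is 11.

11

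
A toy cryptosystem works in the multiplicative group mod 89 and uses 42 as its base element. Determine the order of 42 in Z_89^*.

The order of 42 must divide φ(89) = 89 − 1 = 88 = 2^3 · 11.
Divisors of 88: 1, 2, 4, 8, 11, 22, 44, 88.
Evaluate successive powers at the divisors of 88:
42^1 ≡ 42 (mod 89)
42^2 ≡ 73 (mod 89)
42^4 ≡ 78 (mod 89)
42^8 ≡ 32 (mod 89)
42^11 ≡ 34 (mod 89)
42^22 ≡ 88 (mod 89)
42^44 ≡ 1 (mod 89) ✓
Hence ord(42) = 44.

44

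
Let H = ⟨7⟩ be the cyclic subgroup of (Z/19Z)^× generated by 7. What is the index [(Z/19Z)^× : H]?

The order of 7 must divide φ(19) = 19 − 1 = 18 = 2 · 3^2.
Divisors of 18: 1, 2, 3, 6, 9, 18.
Compute 7^d (mod 19) for the divisors d until we hit 1:
7^1 ≡ 7 (mod 19)
7^2 ≡ 11 (mod 19)
7^3 ≡ 1 (mod 19) ✓
So ord_19(7) = 3, hence |⟨7⟩| = 3.
[(Z/19Z)^× : ⟨7⟩] = 18/3 = 6.

6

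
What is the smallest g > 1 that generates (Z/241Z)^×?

7

φ(241) = 241 − 1 = 240 = 2^4 · 3 · 5.
g is a primitive root iff g^(240/q) ≢ 1 (mod 241) for each prime q ∈ {2, 3, 5}.
g = 2: 2^120 ≡ 1 — hits 1, so not a primitive root.
g = 3: 3^120 ≡ 1 — hits 1, so not a primitive root.
g = 4: 4^120 ≡ 1 — hits 1, so not a primitive root.
g = 5: 5^120 ≡ 1 — hits 1, so not a primitive root.
g = 6: 6^120 ≡ 1 — hits 1, so not a primitive root.
g = 7: 7^120 ≡ 240; 7^80 ≡ 15; 7^48 ≡ 91 — none is 1, so 7 is a primitive root.
Hence the least primitive root of 241 is 7.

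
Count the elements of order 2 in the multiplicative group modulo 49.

φ(49) = φ(7^2) = 7·(7−1) = 42 = 2 · 3 · 7.
In a cyclic group of order 42, there are φ(d) elements of order d for each divisor d of 42, and zero for non-divisors.
2 | 42, and φ(2) = 2 − 1 = 1.

1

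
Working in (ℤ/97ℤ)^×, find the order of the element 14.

96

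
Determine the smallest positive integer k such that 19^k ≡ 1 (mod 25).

ord(19) | φ(25) = φ(5^2) = 5·(5−1) = 20 = 2^2 · 5.
Divisors of 20: 1, 2, 4, 5, 10, 20.
Compute 19^d (mod 25) for the divisors d until we hit 1:
19^1 ≡ 19 (mod 25)
19^2 ≡ 11 (mod 25)
19^4 ≡ 21 (mod 25)
19^5 ≡ 24 (mod 25)
19^10 ≡ 1 (mod 25) ✓
So ord_25(19) = 10.

10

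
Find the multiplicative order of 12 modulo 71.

35

The order of 12 must divide φ(71) = 71 − 1 = 70 = 2 · 5 · 7.
Divisors of 70: 1, 2, 5, 7, 10, 14, 35, 70.
Evaluate successive powers at the divisors of 70:
12^1 ≡ 12 (mod 71)
12^2 ≡ 2 (mod 71)
12^5 ≡ 48 (mod 71)
12^7 ≡ 25 (mod 71)
12^10 ≡ 32 (mod 71)
12^14 ≡ 57 (mod 71)
12^35 ≡ 1 (mod 71) ✓
Therefore the multiplicative order of 12 modulo 71 is 35.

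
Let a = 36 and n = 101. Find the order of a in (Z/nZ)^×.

5

By Lagrange's theorem, ord_101(36) divides φ(101) = 101 − 1 = 100 = 2^2 · 5^2.
Divisors of 100: 1, 2, 4, 5, 10, 20, 25, 50, 100.
Check 36^d mod 101 for each divisor in increasing order:
36^1 ≡ 36 (mod 101)
36^2 ≡ 84 (mod 101)
36^4 ≡ 87 (mod 101)
36^5 ≡ 1 (mod 101) ✓
Therefore the multiplicative order of 36 modulo 101 is 5.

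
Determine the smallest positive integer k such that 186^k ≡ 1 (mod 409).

By Lagrange's theorem, ord_409(186) divides φ(409) = 409 − 1 = 408 = 2^3 · 3 · 17.
Divisors of 408: 1, 2, 3, 4, 6, 8, 12, 17, 24, 34, 51, 68, 102, 136, 204, 408.
Compute 186^d (mod 409) for the divisors d until we hit 1:
186^1 ≡ 186 (mod 409)
186^2 ≡ 240 (mod 409)
186^3 ≡ 59 (mod 409)
186^4 ≡ 340 (mod 409)
186^6 ≡ 209 (mod 409)
186^8 ≡ 262 (mod 409)
186^12 ≡ 327 (mod 409)
186^17 ≡ 31 (mod 409)
186^24 ≡ 180 (mod 409)
186^34 ≡ 143 (mod 409)
186^51 ≡ 343 (mod 409)
186^68 ≡ 408 (mod 409)
186^102 ≡ 266 (mod 409)
186^136 ≡ 1 (mod 409) ✓
So ord_409(186) = 136.

136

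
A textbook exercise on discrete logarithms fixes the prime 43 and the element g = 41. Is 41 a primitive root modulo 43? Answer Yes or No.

φ(43) = 43 − 1 = 42 = 2 · 3 · 7.
An element g generates (Z/43Z)^× iff g^(42/q) ≢ 1 (mod 43) for each prime q ∈ {2, 3, 7}.
41^21 ≡ 1 (mod 43)  [q = 2: ≡ 1 ✗]
41^14 ≡ 1 (mod 43)  [q = 3: ≡ 1 ✗]
41^6 ≡ 21 (mod 43)  [q = 7: ≢ 1 ✓]
41^21 ≡ 1 shows ord(41) | 21, strictly less than φ(43); not a primitive root.

No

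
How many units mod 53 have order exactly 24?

φ(53) = 53 − 1 = 52 = 2^2 · 13.
In a cyclic group of order 52, there are φ(d) elements of order d for each divisor d of 52, and zero for non-divisors.
Here 52 is not a multiple of 24, so there are no elements of order 24.

0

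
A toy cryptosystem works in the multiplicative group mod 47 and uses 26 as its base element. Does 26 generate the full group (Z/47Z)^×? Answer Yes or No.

Yes

φ(47) = 47 − 1 = 46 = 2 · 23.
It suffices to check that the order of 26 is not a proper divisor of 46: compute 26^(46/q) for q ∈ {2, 23}.
26^23 ≡ 46 (mod 47)  [q = 2: ≢ 1 ✓]
26^2 ≡ 18 (mod 47)  [q = 23: ≢ 1 ✓]
None equal 1, so ord_47(26) = 46: 26 is a primitive root.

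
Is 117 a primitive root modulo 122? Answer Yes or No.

φ(122) = φ(2)·φ(61) = 1·60 = 60 = 2^2 · 3 · 5.
Test 117^(60/q) mod 122 for each prime factor q of 60:
117^30 ≡ 1 (mod 122)  [q = 2: ≡ 1 ✗]
117^20 ≡ 47 (mod 122)  [q = 3: ≢ 1 ✓]
117^12 ≡ 81 (mod 122)  [q = 5: ≢ 1 ✓]
The check at q = 2 fails, so 117 generates a proper subgroup.

No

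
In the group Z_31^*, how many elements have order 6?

φ(31) = 31 − 1 = 30 = 2 · 3 · 5.
(Z/31Z)^× is cyclic (|G| = 30); a cyclic group of order m has exactly φ(d) elements of each order d | m, and none otherwise.
6 = 2 · 3 divides 30, and φ(6) = 2.

2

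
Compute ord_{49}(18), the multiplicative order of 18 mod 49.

3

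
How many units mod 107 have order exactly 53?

52

φ(107) = 107 − 1 = 106 = 2 · 53.
In a cyclic group of order 106, there are φ(d) elements of order d for each divisor d of 106, and zero for non-divisors.
53 | 106, and φ(53) = 53 − 1 = 52.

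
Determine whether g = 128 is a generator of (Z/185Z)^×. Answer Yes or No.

No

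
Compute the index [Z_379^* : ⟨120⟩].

2

The order of 120 must divide φ(379) = 379 − 1 = 378 = 2 · 3^3 · 7.
Divisors of 378: 1, 2, 3, 6, 7, 9, 14, 18, 21, 27, 42, 54, 63, 126, 189, 378.
Check 120^d mod 379 for each divisor in increasing order:
120^1 ≡ 120 (mod 379)
120^2 ≡ 377 (mod 379)
120^3 ≡ 139 (mod 379)
120^6 ≡ 371 (mod 379)
120^7 ≡ 177 (mod 379)
120^9 ≡ 25 (mod 379)
120^14 ≡ 251 (mod 379)
120^18 ≡ 246 (mod 379)
120^21 ≡ 84 (mod 379)
120^27 ≡ 86 (mod 379)
120^42 ≡ 234 (mod 379)
120^54 ≡ 195 (mod 379)
120^63 ≡ 327 (mod 379)
120^126 ≡ 51 (mod 379)
120^189 ≡ 1 (mod 379) ✓
The order of 120 is 189, so the subgroup it generates has 189 elements.
[(Z/379Z)^× : ⟨120⟩] = 378/189 = 2.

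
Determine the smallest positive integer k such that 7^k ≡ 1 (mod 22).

10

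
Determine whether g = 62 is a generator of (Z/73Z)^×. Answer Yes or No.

φ(73) = 73 − 1 = 72 = 2^3 · 3^2.
Test 62^(72/q) mod 73 for each prime factor q of 72:
62^36 ≡ 72 (mod 73)  [q = 2: ≢ 1 ✓]
62^24 ≡ 8 (mod 73)  [q = 3: ≢ 1 ✓]
Every test exponent gives a nontrivial residue, hence 62 generates the full group.

Yes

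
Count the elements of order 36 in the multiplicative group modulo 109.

12

φ(109) = 109 − 1 = 108 = 2^2 · 3^3.
In a cyclic group of order 108, there are φ(d) elements of order d for each divisor d of 108, and zero for non-divisors.
36 = 2^2 · 3^2 divides 108, and φ(36) = 12.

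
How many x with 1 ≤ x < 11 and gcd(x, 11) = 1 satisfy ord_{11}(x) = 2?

1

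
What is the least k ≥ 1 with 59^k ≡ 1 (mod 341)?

15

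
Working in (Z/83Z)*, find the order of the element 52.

82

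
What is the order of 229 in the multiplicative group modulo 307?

Since 229 ∈ (Z/307Z)^×, its order divides φ(307) = 307 − 1 = 306 = 2 · 3^2 · 17.
Divisors of 306: 1, 2, 3, 6, 9, 17, 18, 34, 51, 102, 153, 306.
Test each divisor d:
229^1 ≡ 229
229^2 ≡ 251
229^3 ≡ 70
229^6 ≡ 295
229^9 ≡ 81
229^17 ≡ 93
229^18 ≡ 114
229^34 ≡ 53
229^51 ≡ 17
229^102 ≡ 289
229^153 ≡ 1
Therefore the multiplicative order of 229 modulo 307 is 153.

153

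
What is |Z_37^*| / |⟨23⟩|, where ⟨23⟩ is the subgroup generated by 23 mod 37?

3

By Lagrange's theorem, ord_37(23) divides φ(37) = 37 − 1 = 36 = 2^2 · 3^2.
Divisors of 36: 1, 2, 3, 4, 6, 9, 12, 18, 36.
Check 23^d mod 37 for each divisor in increasing order:
23^1 ≡ 23 (mod 37)
23^2 ≡ 11 (mod 37)
23^3 ≡ 31 (mod 37)
23^4 ≡ 10 (mod 37)
23^6 ≡ 36 (mod 37)
23^9 ≡ 6 (mod 37)
23^12 ≡ 1 (mod 37) ✓
The order of 23 is 12, so the subgroup it generates has 12 elements.
[(Z/37Z)^× : ⟨23⟩] = 36/12 = 3.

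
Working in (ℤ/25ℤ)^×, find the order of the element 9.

10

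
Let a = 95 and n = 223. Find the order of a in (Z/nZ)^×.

74

ord(95) | φ(223) = 223 − 1 = 222 = 2 · 3 · 37.
Divisors of 222: 1, 2, 3, 6, 37, 74, 111, 222.
Compute 95^d (mod 223) for the divisors d until we hit 1:
95^1 ≡ 95 (mod 223)
95^2 ≡ 105 (mod 223)
95^3 ≡ 163 (mod 223)
95^6 ≡ 32 (mod 223)
95^37 ≡ 222 (mod 223)
95^74 ≡ 1 (mod 223) ✓
The smallest such exponent is 74, so the order of 95 is 74.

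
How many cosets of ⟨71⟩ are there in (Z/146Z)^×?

4

Since 71 ∈ (Z/146Z)^×, its order divides φ(146) = φ(2)·φ(73) = 1·72 = 72 = 2^3 · 3^2.
Divisors of 72: 1, 2, 3, 4, 6, 8, 9, 12, 18, 24, 36, 72.
Check 71^d mod 146 for each divisor in increasing order:
71^1 ≡ 71 (mod 146)
71^2 ≡ 77 (mod 146)
71^3 ≡ 65 (mod 146)
71^4 ≡ 89 (mod 146)
71^6 ≡ 137 (mod 146)
71^8 ≡ 37 (mod 146)
71^9 ≡ 145 (mod 146)
71^12 ≡ 81 (mod 146)
71^18 ≡ 1 (mod 146) ✓
Thus |⟨71⟩| = ord(71) = 18.
The index is φ(146) / ord(71) = 72 / 18 = 4.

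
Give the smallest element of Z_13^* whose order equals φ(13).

φ(13) = 13 − 1 = 12 = 2^2 · 3.
g is a primitive root iff g^(12/q) ≢ 1 (mod 13) for each prime q ∈ {2, 3}.
g = 2: 2^6 ≡ 12; 2^4 ≡ 3 — none is 1, so 2 is a primitive root.
Hence the least primitive root of 13 is 2.

2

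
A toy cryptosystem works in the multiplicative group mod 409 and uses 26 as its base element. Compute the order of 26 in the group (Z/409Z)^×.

By Lagrange's theorem, ord_409(26) divides φ(409) = 409 − 1 = 408 = 2^3 · 3 · 17.
Divisors of 408: 1, 2, 3, 4, 6, 8, 12, 17, 24, 34, 51, 68, 102, 136, 204, 408.
Evaluate successive powers at the divisors of 408:
26^1 ≡ 26 (mod 409)
26^2 ≡ 267 (mod 409)
26^3 ≡ 398 (mod 409)
26^4 ≡ 123 (mod 409)
26^6 ≡ 121 (mod 409)
26^8 ≡ 405 (mod 409)
26^12 ≡ 326 (mod 409)
26^17 ≡ 7 (mod 409)
26^24 ≡ 345 (mod 409)
26^34 ≡ 49 (mod 409)
26^51 ≡ 343 (mod 409)
26^68 ≡ 356 (mod 409)
26^102 ≡ 266 (mod 409)
26^136 ≡ 355 (mod 409)
26^204 ≡ 408 (mod 409)
26^408 ≡ 1 (mod 409) ✓
So ord_409(26) = 408.

408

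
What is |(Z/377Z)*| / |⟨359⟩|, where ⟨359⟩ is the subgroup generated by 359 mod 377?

Since 359 ∈ (Z/377Z)^×, its order divides φ(377) = φ(13·29) = (13−1)·(29−1) = 12·28 = 336 = 2^4 · 3 · 7.
Divisors of 336: 1, 2, 3, 4, 6, 7, 8, 12, 14, 16, 21, 24, 28, 42, 48, 56, 84, 112, 168, 336.
Compute 359^d (mod 377) for the divisors d until we hit 1:
359^1 ≡ 359 (mod 377)
359^2 ≡ 324 (mod 377)
359^3 ≡ 200 (mod 377)
359^4 ≡ 170 (mod 377)
359^6 ≡ 38 (mod 377)
359^7 ≡ 70 (mod 377)
359^8 ≡ 248 (mod 377)
359^12 ≡ 313 (mod 377)
359^14 ≡ 376 (mod 377)
359^16 ≡ 53 (mod 377)
359^21 ≡ 307 (mod 377)
359^24 ≡ 326 (mod 377)
359^28 ≡ 1 (mod 377) ✓
So ord_377(359) = 28, hence |⟨359⟩| = 28.
Index = |(Z/377Z)^×| / |⟨359⟩| = 336 / 28 = 12.

12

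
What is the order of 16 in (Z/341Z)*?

5

ord(16) | φ(341) = φ(11·31) = (11−1)·(31−1) = 10·30 = 300 = 2^2 · 3 · 5^2.
Divisors of 300: 1, 2, 3, 4, 5, 6, 10, 12, 15, 20, 25, 30, 50, 60, 75, 100, 150, 300.
Check 16^d mod 341 for each divisor in increasing order:
16^1 ≡ 16 (mod 341)
16^2 ≡ 256 (mod 341)
16^3 ≡ 4 (mod 341)
16^4 ≡ 64 (mod 341)
16^5 ≡ 1 (mod 341) ✓
The smallest such exponent is 5, so the order of 16 is 5.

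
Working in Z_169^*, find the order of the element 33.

By Lagrange's theorem, ord_169(33) divides φ(169) = φ(13^2) = 13·(13−1) = 156 = 2^2 · 3 · 13.
Divisors of 156: 1, 2, 3, 4, 6, 12, 13, 26, 39, 52, 78, 156.
Compute 33^d (mod 169) for the divisors d until we hit 1:
33^1 ≡ 33
33^2 ≡ 75
33^3 ≡ 109
33^4 ≡ 48
33^6 ≡ 51
33^12 ≡ 66
33^13 ≡ 150
33^26 ≡ 23
33^39 ≡ 70
33^52 ≡ 22
33^78 ≡ 168
33^156 ≡ 1
Hence ord(33) = 156.

156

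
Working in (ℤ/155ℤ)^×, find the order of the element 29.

10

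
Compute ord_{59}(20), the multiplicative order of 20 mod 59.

29

ord(20) | φ(59) = 59 − 1 = 58 = 2 · 29.
Divisors of 58: 1, 2, 29, 58.
Test each divisor d:
20^1 ≡ 20 (mod 59)
20^2 ≡ 46 (mod 59)
20^29 ≡ 1 (mod 59) ✓
So ord_59(20) = 29.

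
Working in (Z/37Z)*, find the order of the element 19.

36

By Lagrange's theorem, ord_37(19) divides φ(37) = 37 − 1 = 36 = 2^2 · 3^2.
Divisors of 36: 1, 2, 3, 4, 6, 9, 12, 18, 36.
Evaluate successive powers at the divisors of 36:
19^1 ≡ 19 (mod 37)
19^2 ≡ 28 (mod 37)
19^3 ≡ 14 (mod 37)
19^4 ≡ 7 (mod 37)
19^6 ≡ 11 (mod 37)
19^9 ≡ 6 (mod 37)
19^12 ≡ 10 (mod 37)
19^18 ≡ 36 (mod 37)
19^36 ≡ 1 (mod 37) ✓
So ord_37(19) = 36.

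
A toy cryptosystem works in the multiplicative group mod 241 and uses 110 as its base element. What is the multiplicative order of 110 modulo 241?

240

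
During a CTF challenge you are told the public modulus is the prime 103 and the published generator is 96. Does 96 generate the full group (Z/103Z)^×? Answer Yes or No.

φ(103) = 103 − 1 = 102 = 2 · 3 · 17.
Test 96^(102/q) mod 103 for each prime factor q of 102:
96^51 ≡ 102 (mod 103)  [q = 2: ≢ 1 ✓]
96^34 ≡ 56 (mod 103)  [q = 3: ≢ 1 ✓]
96^6 ≡ 23 (mod 103)  [q = 17: ≢ 1 ✓]
None equal 1, so ord_103(96) = 102: 96 is a primitive root.

Yes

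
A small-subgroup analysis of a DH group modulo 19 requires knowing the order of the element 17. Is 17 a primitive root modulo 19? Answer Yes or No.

No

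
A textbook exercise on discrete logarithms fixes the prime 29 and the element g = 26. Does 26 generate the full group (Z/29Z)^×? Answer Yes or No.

φ(29) = 29 − 1 = 28 = 2^2 · 7.
An element g generates (Z/29Z)^× iff g^(28/q) ≢ 1 (mod 29) for each prime q ∈ {2, 7}.
26^14 ≡ 28 (mod 29)  [q = 2: ≢ 1 ✓]
26^4 ≡ 23 (mod 29)  [q = 7: ≢ 1 ✓]
Every test exponent gives a nontrivial residue, hence 26 generates the full group.

Yes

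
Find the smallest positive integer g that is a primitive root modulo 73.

5

φ(73) = 73 − 1 = 72 = 2^3 · 3^2.
Test candidates g = 2, 3, … against the prime factors q ∈ {2, 3} of φ(73): g is a generator iff g^(72/q) ≢ 1 for every such q.
g = 2: 2^36 ≡ 1 — hits 1, so not a primitive root.
g = 3: 3^36 ≡ 1 — hits 1, so not a primitive root.
g = 4: 4^36 ≡ 1 — hits 1, so not a primitive root.
g = 5: 5^36 ≡ 72; 5^24 ≡ 8 — none is 1, so 5 is a primitive root.
Hence the least primitive root of 73 is 5.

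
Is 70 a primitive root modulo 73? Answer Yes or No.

φ(73) = 73 − 1 = 72 = 2^3 · 3^2.
70 is a primitive root mod 73 iff 70^(φ(73)/q) ≢ 1 for every prime q | φ(73), i.e. q ∈ {2, 3}.
70^36 ≡ 1 (mod 73)  [q = 2: ≡ 1 ✗]
70^24 ≡ 1 (mod 73)  [q = 3: ≡ 1 ✗]
Since 70^36 ≡ 1, the order of 70 divides 36 < 72, so 70 is not a primitive root.

No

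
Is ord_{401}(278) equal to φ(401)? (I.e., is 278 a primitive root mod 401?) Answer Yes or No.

Yes

φ(401) = 401 − 1 = 400 = 2^4 · 5^2.
It suffices to check that the order of 278 is not a proper divisor of 400: compute 278^(400/q) for q ∈ {2, 5}.
278^200 ≡ 400 (mod 401)  [q = 2: ≢ 1 ✓]
278^80 ≡ 39 (mod 401)  [q = 5: ≢ 1 ✓]
All checks pass, so 278 has order 400 and is a primitive root modulo 401.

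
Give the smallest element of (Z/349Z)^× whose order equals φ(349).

2

φ(349) = 349 − 1 = 348 = 2^2 · 3 · 29.
Test candidates g = 2, 3, … against the prime factors q ∈ {2, 3, 29} of φ(349): g is a generator iff g^(348/q) ≢ 1 for every such q.
g = 2: 2^174 ≡ 348; 2^116 ≡ 226; 2^12 ≡ 257 — none is 1, so 2 is a primitive root.
Hence the least primitive root of 349 is 2.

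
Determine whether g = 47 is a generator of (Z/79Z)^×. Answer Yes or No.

Yes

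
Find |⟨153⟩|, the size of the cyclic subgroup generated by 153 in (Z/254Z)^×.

63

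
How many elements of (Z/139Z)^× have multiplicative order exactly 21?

0

φ(139) = 139 − 1 = 138 = 2 · 3 · 23.
In a cyclic group of order 138, there are φ(d) elements of order d for each divisor d of 138, and zero for non-divisors.
21 does not divide 138, so no element of (Z/139Z)^× has order 21.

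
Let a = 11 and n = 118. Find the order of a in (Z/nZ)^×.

58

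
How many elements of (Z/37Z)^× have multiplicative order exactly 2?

φ(37) = 37 − 1 = 36 = 2^2 · 3^2.
In a cyclic group of order 36, there are φ(d) elements of order d for each divisor d of 36, and zero for non-divisors.
2 | 36, and φ(2) = 2 − 1 = 1.

1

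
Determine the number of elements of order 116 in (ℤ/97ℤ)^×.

0

φ(97) = 97 − 1 = 96 = 2^5 · 3.
Since (Z/97Z)^× is cyclic of order 96, the number of elements of order d is φ(d) when d | 96 and 0 otherwise.
116 does not divide 96, so no element of (Z/97Z)^× has order 116.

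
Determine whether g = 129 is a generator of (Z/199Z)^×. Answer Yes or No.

Yes

φ(199) = 199 − 1 = 198 = 2 · 3^2 · 11.
129 is a primitive root mod 199 iff 129^(φ(199)/q) ≢ 1 for every prime q | φ(199), i.e. q ∈ {2, 3, 11}.
129^99 ≡ 198 (mod 199)  [q = 2: ≢ 1 ✓]
129^66 ≡ 92 (mod 199)  [q = 3: ≢ 1 ✓]
129^18 ≡ 125 (mod 199)  [q = 11: ≢ 1 ✓]
All checks pass, so 129 has order 198 and is a primitive root modulo 199.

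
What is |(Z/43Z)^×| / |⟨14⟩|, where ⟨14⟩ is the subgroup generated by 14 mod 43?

Since 14 ∈ (Z/43Z)^×, its order divides φ(43) = 43 − 1 = 42 = 2 · 3 · 7.
Divisors of 42: 1, 2, 3, 6, 7, 14, 21, 42.
Check 14^d mod 43 for each divisor in increasing order:
14^1 ≡ 14
14^2 ≡ 24
14^3 ≡ 35
14^6 ≡ 21
14^7 ≡ 36
14^14 ≡ 6
14^21 ≡ 1
The order of 14 is 21, so the subgroup it generates has 21 elements.
[(Z/43Z)^× : ⟨14⟩] = 42/21 = 2.

2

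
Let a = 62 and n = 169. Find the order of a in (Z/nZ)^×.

78

Since 62 ∈ (Z/169Z)^×, its order divides φ(169) = φ(13^2) = 13·(13−1) = 156 = 2^2 · 3 · 13.
Divisors of 156: 1, 2, 3, 4, 6, 12, 13, 26, 39, 52, 78, 156.
Compute 62^d (mod 169) for the divisors d until we hit 1:
62^1 ≡ 62
62^2 ≡ 126
62^3 ≡ 38
62^4 ≡ 159
62^6 ≡ 92
62^12 ≡ 14
62^13 ≡ 23
62^26 ≡ 22
62^39 ≡ 168
62^52 ≡ 146
62^78 ≡ 1
The smallest such exponent is 78, so the order of 62 is 78.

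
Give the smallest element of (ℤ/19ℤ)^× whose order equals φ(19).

φ(19) = 19 − 1 = 18 = 2 · 3^2.
g is a primitive root iff g^(18/q) ≢ 1 (mod 19) for each prime q ∈ {2, 3}.
g = 2: 2^9 ≡ 18; 2^6 ≡ 7 — none is 1, so 2 is a primitive root.
Hence the least primitive root of 19 is 2.

2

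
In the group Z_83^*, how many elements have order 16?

0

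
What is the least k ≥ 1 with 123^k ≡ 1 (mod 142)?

70

By Lagrange's theorem, ord_142(123) divides φ(142) = φ(2)·φ(71) = 1·70 = 70 = 2 · 5 · 7.
Divisors of 70: 1, 2, 5, 7, 10, 14, 35, 70.
Test each divisor d:
123^1 ≡ 123
123^2 ≡ 77
123^5 ≡ 97
123^7 ≡ 85
123^10 ≡ 37
123^14 ≡ 125
123^35 ≡ 141
123^70 ≡ 1
So ord_142(123) = 70.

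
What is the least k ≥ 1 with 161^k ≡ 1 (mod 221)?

Since 161 ∈ (Z/221Z)^×, its order divides φ(221) = φ(13·17) = (13−1)·(17−1) = 12·16 = 192 = 2^6 · 3.
Divisors of 192: 1, 2, 3, 4, 6, 8, 12, 16, 24, 32, 48, 64, 96, 192.
Test each divisor d:
161^1 ≡ 161 (mod 221)
161^2 ≡ 64 (mod 221)
161^3 ≡ 138 (mod 221)
161^4 ≡ 118 (mod 221)
161^6 ≡ 38 (mod 221)
161^8 ≡ 1 (mod 221) ✓
Hence ord(161) = 8.

8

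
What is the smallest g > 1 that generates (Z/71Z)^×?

7

φ(71) = 71 − 1 = 70 = 2 · 5 · 7.
Test candidates g = 2, 3, … against the prime factors q ∈ {2, 5, 7} of φ(71): g is a generator iff g^(70/q) ≢ 1 for every such q.
g = 2: 2^35 ≡ 1 — hits 1, so not a primitive root.
g = 3: 3^35 ≡ 1 — hits 1, so not a primitive root.
g = 4: 4^35 ≡ 1 — hits 1, so not a primitive root.
g = 5: 5^35 ≡ 1 — hits 1, so not a primitive root.
g = 6: 6^35 ≡ 1 — hits 1, so not a primitive root.
g = 7: 7^35 ≡ 70; 7^14 ≡ 54; 7^10 ≡ 45 — none is 1, so 7 is a primitive root.
Hence the least primitive root of 71 is 7.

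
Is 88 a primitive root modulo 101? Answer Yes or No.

φ(101) = 101 − 1 = 100 = 2^2 · 5^2.
It suffices to check that the order of 88 is not a proper divisor of 100: compute 88^(100/q) for q ∈ {2, 5}.
88^50 ≡ 1 (mod 101)  [q = 2: ≡ 1 ✗]
88^20 ≡ 95 (mod 101)  [q = 5: ≢ 1 ✓]
Since 88^50 ≡ 1, the order of 88 divides 50 < 100, so 88 is not a primitive root.

No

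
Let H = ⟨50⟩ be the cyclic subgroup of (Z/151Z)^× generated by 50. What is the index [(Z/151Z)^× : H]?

Since 50 ∈ (Z/151Z)^×, its order divides φ(151) = 151 − 1 = 150 = 2 · 3 · 5^2.
Divisors of 150: 1, 2, 3, 5, 6, 10, 15, 25, 30, 50, 75, 150.
Test each divisor d:
50^1 ≡ 50 (mod 151)
50^2 ≡ 84 (mod 151)
50^3 ≡ 123 (mod 151)
50^5 ≡ 64 (mod 151)
50^6 ≡ 29 (mod 151)
50^10 ≡ 19 (mod 151)
50^15 ≡ 8 (mod 151)
50^25 ≡ 1 (mod 151) ✓
So ord_151(50) = 25, hence |⟨50⟩| = 25.
The index is φ(151) / ord(50) = 150 / 25 = 6.

6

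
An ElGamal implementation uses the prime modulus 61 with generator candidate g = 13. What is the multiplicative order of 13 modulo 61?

3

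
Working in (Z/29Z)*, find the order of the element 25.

7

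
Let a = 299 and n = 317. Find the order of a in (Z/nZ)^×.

ord(299) | φ(317) = 317 − 1 = 316 = 2^2 · 79.
Divisors of 316: 1, 2, 4, 79, 158, 316.
Evaluate successive powers at the divisors of 316:
299^1 ≡ 299
299^2 ≡ 7
299^4 ≡ 49
299^79 ≡ 203
299^158 ≡ 316
299^316 ≡ 1
So ord_317(299) = 316.

316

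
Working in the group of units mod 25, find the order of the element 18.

By Lagrange's theorem, ord_25(18) divides φ(25) = φ(5^2) = 5·(5−1) = 20 = 2^2 · 5.
Divisors of 20: 1, 2, 4, 5, 10, 20.
Compute 18^d (mod 25) for the divisors d until we hit 1:
18^1 ≡ 18 (mod 25)
18^2 ≡ 24 (mod 25)
18^4 ≡ 1 (mod 25) ✓
The smallest such exponent is 4, so the order of 18 is 4.

4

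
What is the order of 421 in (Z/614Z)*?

17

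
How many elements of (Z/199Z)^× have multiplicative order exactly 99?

φ(199) = 199 − 1 = 198 = 2 · 3^2 · 11.
(Z/199Z)^× is cyclic (|G| = 198); a cyclic group of order m has exactly φ(d) elements of each order d | m, and none otherwise.
99 = 3^2 · 11 divides 198, and φ(99) = 60.

60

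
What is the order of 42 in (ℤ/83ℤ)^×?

By Lagrange's theorem, ord_83(42) divides φ(83) = 83 − 1 = 82 = 2 · 41.
Divisors of 82: 1, 2, 41, 82.
Check 42^d mod 83 for each divisor in increasing order:
42^1 ≡ 42 (mod 83)
42^2 ≡ 21 (mod 83)
42^41 ≡ 82 (mod 83)
42^82 ≡ 1 (mod 83) ✓
Therefore the multiplicative order of 42 modulo 83 is 82.

82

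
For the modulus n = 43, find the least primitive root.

3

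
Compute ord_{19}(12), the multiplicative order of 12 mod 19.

ord(12) | φ(19) = 19 − 1 = 18 = 2 · 3^2.
Divisors of 18: 1, 2, 3, 6, 9, 18.
Evaluate successive powers at the divisors of 18:
12^1 ≡ 12
12^2 ≡ 11
12^3 ≡ 18
12^6 ≡ 1
Hence ord(12) = 6.

6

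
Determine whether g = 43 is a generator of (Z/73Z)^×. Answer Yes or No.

No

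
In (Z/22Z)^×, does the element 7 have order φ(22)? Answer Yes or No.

Yes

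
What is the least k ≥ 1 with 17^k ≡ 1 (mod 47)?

By Lagrange's theorem, ord_47(17) divides φ(47) = 47 − 1 = 46 = 2 · 23.
Divisors of 46: 1, 2, 23, 46.
Evaluate successive powers at the divisors of 46:
17^1 ≡ 17 (mod 47)
17^2 ≡ 7 (mod 47)
17^23 ≡ 1 (mod 47) ✓
Hence ord(17) = 23.

23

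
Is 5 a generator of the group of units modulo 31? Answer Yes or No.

No

φ(31) = 31 − 1 = 30 = 2 · 3 · 5.
5 is a primitive root mod 31 iff 5^(φ(31)/q) ≢ 1 for every prime q | φ(31), i.e. q ∈ {2, 3, 5}.
5^15 ≡ 1 (mod 31)  [q = 2: ≡ 1 ✗]
5^10 ≡ 5 (mod 31)  [q = 3: ≢ 1 ✓]
5^6 ≡ 1 (mod 31)  [q = 5: ≡ 1 ✗]
Since 5^15 ≡ 1, the order of 5 divides 15 < 30, so 5 is not a primitive root.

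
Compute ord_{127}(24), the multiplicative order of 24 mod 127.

18

The order of 24 must divide φ(127) = 127 − 1 = 126 = 2 · 3^2 · 7.
Divisors of 126: 1, 2, 3, 6, 7, 9, 14, 18, 21, 42, 63, 126.
Test each divisor d:
24^1 ≡ 24 (mod 127)
24^2 ≡ 68 (mod 127)
24^3 ≡ 108 (mod 127)
24^6 ≡ 107 (mod 127)
24^7 ≡ 28 (mod 127)
24^9 ≡ 126 (mod 127)
24^14 ≡ 22 (mod 127)
24^18 ≡ 1 (mod 127) ✓
The smallest such exponent is 18, so the order of 24 is 18.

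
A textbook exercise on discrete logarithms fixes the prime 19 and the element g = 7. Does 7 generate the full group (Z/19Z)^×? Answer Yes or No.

No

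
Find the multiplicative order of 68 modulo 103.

51

ord(68) | φ(103) = 103 − 1 = 102 = 2 · 3 · 17.
Divisors of 102: 1, 2, 3, 6, 17, 34, 51, 102.
Test each divisor d:
68^1 ≡ 68 (mod 103)
68^2 ≡ 92 (mod 103)
68^3 ≡ 76 (mod 103)
68^6 ≡ 8 (mod 103)
68^17 ≡ 56 (mod 103)
68^34 ≡ 46 (mod 103)
68^51 ≡ 1 (mod 103) ✓
Hence ord(68) = 51.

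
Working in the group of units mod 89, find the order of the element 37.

8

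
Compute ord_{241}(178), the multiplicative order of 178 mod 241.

The order of 178 must divide φ(241) = 241 − 1 = 240 = 2^4 · 3 · 5.
Divisors of 240: 1, 2, 3, 4, 5, 6, 8, 10, 12, 15, 16, 20, 24, 30, 40, 48, 60, 80, 120, 240.
Check 178^d mod 241 for each divisor in increasing order:
178^1 ≡ 178 (mod 241)
178^2 ≡ 113 (mod 241)
178^3 ≡ 111 (mod 241)
178^4 ≡ 237 (mod 241)
178^5 ≡ 11 (mod 241)
178^6 ≡ 30 (mod 241)
178^8 ≡ 16 (mod 241)
178^10 ≡ 121 (mod 241)
178^12 ≡ 177 (mod 241)
178^15 ≡ 126 (mod 241)
178^16 ≡ 15 (mod 241)
178^20 ≡ 181 (mod 241)
178^24 ≡ 240 (mod 241)
178^30 ≡ 211 (mod 241)
178^40 ≡ 226 (mod 241)
178^48 ≡ 1 (mod 241) ✓
So ord_241(178) = 48.

48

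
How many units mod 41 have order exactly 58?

φ(41) = 41 − 1 = 40 = 2^3 · 5.
(Z/41Z)^× is cyclic (|G| = 40); a cyclic group of order m has exactly φ(d) elements of each order d | m, and none otherwise.
Here 40 is not a multiple of 58, so there are no elements of order 58.

0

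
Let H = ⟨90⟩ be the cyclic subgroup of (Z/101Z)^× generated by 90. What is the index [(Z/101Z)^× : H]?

By Lagrange's theorem, ord_101(90) divides φ(101) = 101 − 1 = 100 = 2^2 · 5^2.
Divisors of 100: 1, 2, 4, 5, 10, 20, 25, 50, 100.
Check 90^d mod 101 for each divisor in increasing order:
90^1 ≡ 90 (mod 101)
90^2 ≡ 20 (mod 101)
90^4 ≡ 97 (mod 101)
90^5 ≡ 44 (mod 101)
90^10 ≡ 17 (mod 101)
90^20 ≡ 87 (mod 101)
90^25 ≡ 91 (mod 101)
90^50 ≡ 100 (mod 101)
90^100 ≡ 1 (mod 101) ✓
Thus |⟨90⟩| = ord(90) = 100.
The index is φ(101) / ord(90) = 100 / 100 = 1.

1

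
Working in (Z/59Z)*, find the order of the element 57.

By Lagrange's theorem, ord_59(57) divides φ(59) = 59 − 1 = 58 = 2 · 29.
Divisors of 58: 1, 2, 29, 58.
Test each divisor d:
57^1 ≡ 57
57^2 ≡ 4
57^29 ≡ 1
Hence ord(57) = 29.

29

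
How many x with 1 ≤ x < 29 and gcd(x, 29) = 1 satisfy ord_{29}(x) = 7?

6

φ(29) = 29 − 1 = 28 = 2^2 · 7.
Since (Z/29Z)^× is cyclic of order 28, the number of elements of order d is φ(d) when d | 28 and 0 otherwise.
7 | 28, and φ(7) = 7 − 1 = 6.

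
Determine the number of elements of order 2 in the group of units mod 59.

φ(59) = 59 − 1 = 58 = 2 · 29.
Since (Z/59Z)^× is cyclic of order 58, the number of elements of order d is φ(d) when d | 58 and 0 otherwise.
2 | 58, and φ(2) = 2 − 1 = 1.

1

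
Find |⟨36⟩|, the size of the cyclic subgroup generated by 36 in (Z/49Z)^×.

7

Since 36 ∈ (Z/49Z)^×, its order divides φ(49) = φ(7^2) = 7·(7−1) = 42 = 2 · 3 · 7.
Divisors of 42: 1, 2, 3, 6, 7, 14, 21, 42.
Check 36^d mod 49 for each divisor in increasing order:
36^1 ≡ 36 (mod 49)
36^2 ≡ 22 (mod 49)
36^3 ≡ 8 (mod 49)
36^6 ≡ 15 (mod 49)
36^7 ≡ 1 (mod 49) ✓
So ord_49(36) = 7.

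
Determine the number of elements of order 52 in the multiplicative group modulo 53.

24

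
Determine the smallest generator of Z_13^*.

2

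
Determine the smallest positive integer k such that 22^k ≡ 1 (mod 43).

ord(22) | φ(43) = 43 − 1 = 42 = 2 · 3 · 7.
Divisors of 42: 1, 2, 3, 6, 7, 14, 21, 42.
Test each divisor d:
22^1 ≡ 22
22^2 ≡ 11
22^3 ≡ 27
22^6 ≡ 41
22^7 ≡ 42
22^14 ≡ 1
So ord_43(22) = 14.

14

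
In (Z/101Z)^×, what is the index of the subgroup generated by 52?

ord(52) | φ(101) = 101 − 1 = 100 = 2^2 · 5^2.
Divisors of 100: 1, 2, 4, 5, 10, 20, 25, 50, 100.
Compute 52^d (mod 101) for the divisors d until we hit 1:
52^1 ≡ 52
52^2 ≡ 78
52^4 ≡ 24
52^5 ≡ 36
52^10 ≡ 84
52^20 ≡ 87
52^25 ≡ 1
So ord_101(52) = 25, hence |⟨52⟩| = 25.
Index = |(Z/101Z)^×| / |⟨52⟩| = 100 / 25 = 4.

4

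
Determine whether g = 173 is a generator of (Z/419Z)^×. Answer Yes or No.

No

φ(419) = 419 − 1 = 418 = 2 · 11 · 19.
An element g generates (Z/419Z)^× iff g^(418/q) ≢ 1 (mod 419) for each prime q ∈ {2, 11, 19}.
173^209 ≡ 1 (mod 419)  [q = 2: ≡ 1 ✗]
173^38 ≡ 300 (mod 419)  [q = 11: ≢ 1 ✓]
173^22 ≡ 107 (mod 419)  [q = 19: ≢ 1 ✓]
Since 173^209 ≡ 1, the order of 173 divides 209 < 418, so 173 is not a primitive root.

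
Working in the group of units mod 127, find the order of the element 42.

Since 42 ∈ (Z/127Z)^×, its order divides φ(127) = 127 − 1 = 126 = 2 · 3^2 · 7.
Divisors of 126: 1, 2, 3, 6, 7, 9, 14, 18, 21, 42, 63, 126.
Check 42^d mod 127 for each divisor in increasing order:
42^1 ≡ 42 (mod 127)
42^2 ≡ 113 (mod 127)
42^3 ≡ 47 (mod 127)
42^6 ≡ 50 (mod 127)
42^7 ≡ 68 (mod 127)
42^9 ≡ 64 (mod 127)
42^14 ≡ 52 (mod 127)
42^18 ≡ 32 (mod 127)
42^21 ≡ 107 (mod 127)
42^42 ≡ 19 (mod 127)
42^63 ≡ 1 (mod 127) ✓
Therefore the multiplicative order of 42 modulo 127 is 63.

63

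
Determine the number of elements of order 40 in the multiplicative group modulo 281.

φ(281) = 281 − 1 = 280 = 2^3 · 5 · 7.
Since (Z/281Z)^× is cyclic of order 280, the number of elements of order d is φ(d) when d | 280 and 0 otherwise.
40 = 2^3 · 5 divides 280, and φ(40) = 16.

16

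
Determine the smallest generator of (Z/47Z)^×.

φ(47) = 47 − 1 = 46 = 2 · 23.
Test candidates g = 2, 3, … against the prime factors q ∈ {2, 23} of φ(47): g is a generator iff g^(46/q) ≢ 1 for every such q.
g = 2: 2^23 ≡ 1 — hits 1, so not a primitive root.
g = 3: 3^23 ≡ 1 — hits 1, so not a primitive root.
g = 4: 4^23 ≡ 1 — hits 1, so not a primitive root.
g = 5: 5^23 ≡ 46; 5^2 ≡ 25 — none is 1, so 5 is a primitive root.
Hence the least primitive root of 47 is 5.

5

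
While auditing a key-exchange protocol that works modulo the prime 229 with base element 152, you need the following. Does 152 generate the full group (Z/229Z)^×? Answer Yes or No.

φ(229) = 229 − 1 = 228 = 2^2 · 3 · 19.
It suffices to check that the order of 152 is not a proper divisor of 228: compute 152^(228/q) for q ∈ {2, 3, 19}.
152^114 ≡ 228 (mod 229)  [q = 2: ≢ 1 ✓]
152^76 ≡ 94 (mod 229)  [q = 3: ≢ 1 ✓]
152^12 ≡ 61 (mod 229)  [q = 19: ≢ 1 ✓]
None equal 1, so ord_229(152) = 228: 152 is a primitive root.

Yes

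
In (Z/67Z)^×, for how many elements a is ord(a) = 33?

φ(67) = 67 − 1 = 66 = 2 · 3 · 11.
(Z/67Z)^× is cyclic (|G| = 66); a cyclic group of order m has exactly φ(d) elements of each order d | m, and none otherwise.
33 = 3 · 11 divides 66, and φ(33) = 20.

20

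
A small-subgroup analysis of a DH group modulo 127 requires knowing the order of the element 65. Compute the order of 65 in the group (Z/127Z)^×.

By Lagrange's theorem, ord_127(65) divides φ(127) = 127 − 1 = 126 = 2 · 3^2 · 7.
Divisors of 126: 1, 2, 3, 6, 7, 9, 14, 18, 21, 42, 63, 126.
Compute 65^d (mod 127) for the divisors d until we hit 1:
65^1 ≡ 65 (mod 127)
65^2 ≡ 34 (mod 127)
65^3 ≡ 51 (mod 127)
65^6 ≡ 61 (mod 127)
65^7 ≡ 28 (mod 127)
65^9 ≡ 63 (mod 127)
65^14 ≡ 22 (mod 127)
65^18 ≡ 32 (mod 127)
65^21 ≡ 108 (mod 127)
65^42 ≡ 107 (mod 127)
65^63 ≡ 126 (mod 127)
65^126 ≡ 1 (mod 127) ✓
So ord_127(65) = 126.

126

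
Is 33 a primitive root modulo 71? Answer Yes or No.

Yes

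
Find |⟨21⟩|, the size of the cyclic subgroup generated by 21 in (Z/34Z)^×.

By Lagrange's theorem, ord_34(21) divides φ(34) = φ(2)·φ(17) = 1·16 = 16 = 2^4.
Divisors of 16: 1, 2, 4, 8, 16.
Check 21^d mod 34 for each divisor in increasing order:
21^1 ≡ 21
21^2 ≡ 33
21^4 ≡ 1
The smallest such exponent is 4, so the order of 21 is 4.

4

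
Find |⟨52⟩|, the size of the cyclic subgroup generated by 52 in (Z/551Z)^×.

126

ord(52) | φ(551) = φ(19·29) = (19−1)·(29−1) = 18·28 = 504 = 2^3 · 3^2 · 7.
Divisors of 504: 1, 2, 3, 4, 6, 7, 8, 9, 12, 14, 18, 21, 24, 28, 36, 42, 56, 63, 72, 84, 126, 168, 252, 504.
Compute 52^d (mod 551) for the divisors d until we hit 1:
52^1 ≡ 52
52^2 ≡ 500
52^3 ≡ 103
52^4 ≡ 397
52^6 ≡ 140
52^7 ≡ 117
52^8 ≡ 23
52^9 ≡ 94
52^12 ≡ 315
52^14 ≡ 465
52^18 ≡ 20
52^21 ≡ 407
52^24 ≡ 45
52^28 ≡ 233
52^36 ≡ 400
52^42 ≡ 349
52^56 ≡ 291
52^63 ≡ 436
52^72 ≡ 210
52^84 ≡ 30
52^126 ≡ 1
So ord_551(52) = 126.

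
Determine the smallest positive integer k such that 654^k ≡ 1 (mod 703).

The order of 654 must divide φ(703) = φ(19·37) = (19−1)·(37−1) = 18·36 = 648 = 2^3 · 3^4.
Divisors of 648: 1, 2, 3, 4, 6, 8, 9, 12, 18, 24, 27, 36, 54, 72, 81, 108, 162, 216, 324, 648.
Compute 654^d (mod 703) for the divisors d until we hit 1:
654^1 ≡ 654
654^2 ≡ 292
654^3 ≡ 455
654^4 ≡ 201
654^6 ≡ 343
654^8 ≡ 330
654^9 ≡ 702
654^12 ≡ 248
654^18 ≡ 1
Therefore the multiplicative order of 654 modulo 703 is 18.

18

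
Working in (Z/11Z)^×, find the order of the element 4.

5

ord(4) | φ(11) = 11 − 1 = 10 = 2 · 5.
Divisors of 10: 1, 2, 5, 10.
Test each divisor d:
4^1 ≡ 4
4^2 ≡ 5
4^5 ≡ 1
So ord_11(4) = 5.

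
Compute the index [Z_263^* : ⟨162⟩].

By Lagrange's theorem, ord_263(162) divides φ(263) = 263 − 1 = 262 = 2 · 131.
Divisors of 262: 1, 2, 131, 262.
Evaluate successive powers at the divisors of 262:
162^1 ≡ 162 (mod 263)
162^2 ≡ 207 (mod 263)
162^131 ≡ 1 (mod 263) ✓
The order of 162 is 131, so the subgroup it generates has 131 elements.
Index = |(Z/263Z)^×| / |⟨162⟩| = 262 / 131 = 2.

2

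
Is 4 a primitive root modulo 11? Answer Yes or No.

No

φ(11) = 11 − 1 = 10 = 2 · 5.
It suffices to check that the order of 4 is not a proper divisor of 10: compute 4^(10/q) for q ∈ {2, 5}.
4^5 ≡ 1 (mod 11)  [q = 2: ≡ 1 ✗]
4^2 ≡ 5 (mod 11)  [q = 5: ≢ 1 ✓]
The check at q = 2 fails, so 4 generates a proper subgroup.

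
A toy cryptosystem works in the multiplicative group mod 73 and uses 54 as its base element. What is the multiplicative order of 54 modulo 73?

36

Since 54 ∈ (Z/73Z)^×, its order divides φ(73) = 73 − 1 = 72 = 2^3 · 3^2.
Divisors of 72: 1, 2, 3, 4, 6, 8, 9, 12, 18, 24, 36, 72.
Evaluate successive powers at the divisors of 72:
54^1 ≡ 54
54^2 ≡ 69
54^3 ≡ 3
54^4 ≡ 16
54^6 ≡ 9
54^8 ≡ 37
54^9 ≡ 27
54^12 ≡ 8
54^18 ≡ 72
54^24 ≡ 64
54^36 ≡ 1
The smallest such exponent is 36, so the order of 54 is 36.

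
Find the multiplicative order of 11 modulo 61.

4

ord(11) | φ(61) = 61 − 1 = 60 = 2^2 · 3 · 5.
Divisors of 60: 1, 2, 3, 4, 5, 6, 10, 12, 15, 20, 30, 60.
Test each divisor d:
11^1 ≡ 11
11^2 ≡ 60
11^3 ≡ 50
11^4 ≡ 1
So ord_61(11) = 4.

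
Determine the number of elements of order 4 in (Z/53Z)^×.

φ(53) = 53 − 1 = 52 = 2^2 · 13.
(Z/53Z)^× is cyclic (|G| = 52); a cyclic group of order m has exactly φ(d) elements of each order d | m, and none otherwise.
4 = 2^2 divides 52, and φ(4) = 2.

2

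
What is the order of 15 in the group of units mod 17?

8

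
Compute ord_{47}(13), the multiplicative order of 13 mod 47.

46

The order of 13 must divide φ(47) = 47 − 1 = 46 = 2 · 23.
Divisors of 46: 1, 2, 23, 46.
Evaluate successive powers at the divisors of 46:
13^1 ≡ 13 (mod 47)
13^2 ≡ 28 (mod 47)
13^23 ≡ 46 (mod 47)
13^46 ≡ 1 (mod 47) ✓
So ord_47(13) = 46.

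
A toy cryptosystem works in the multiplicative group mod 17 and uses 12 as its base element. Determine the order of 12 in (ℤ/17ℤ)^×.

By Lagrange's theorem, ord_17(12) divides φ(17) = 17 − 1 = 16 = 2^4.
Divisors of 16: 1, 2, 4, 8, 16.
Compute 12^d (mod 17) for the divisors d until we hit 1:
12^1 ≡ 12 (mod 17)
12^2 ≡ 8 (mod 17)
12^4 ≡ 13 (mod 17)
12^8 ≡ 16 (mod 17)
12^16 ≡ 1 (mod 17) ✓
Therefore the multiplicative order of 12 modulo 17 is 16.

16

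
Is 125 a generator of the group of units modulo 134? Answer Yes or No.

No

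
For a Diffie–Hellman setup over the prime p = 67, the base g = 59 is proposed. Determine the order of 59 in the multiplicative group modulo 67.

11

The order of 59 must divide φ(67) = 67 − 1 = 66 = 2 · 3 · 11.
Divisors of 66: 1, 2, 3, 6, 11, 22, 33, 66.
Evaluate successive powers at the divisors of 66:
59^1 ≡ 59 (mod 67)
59^2 ≡ 64 (mod 67)
59^3 ≡ 24 (mod 67)
59^6 ≡ 40 (mod 67)
59^11 ≡ 1 (mod 67) ✓
Therefore the multiplicative order of 59 modulo 67 is 11.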